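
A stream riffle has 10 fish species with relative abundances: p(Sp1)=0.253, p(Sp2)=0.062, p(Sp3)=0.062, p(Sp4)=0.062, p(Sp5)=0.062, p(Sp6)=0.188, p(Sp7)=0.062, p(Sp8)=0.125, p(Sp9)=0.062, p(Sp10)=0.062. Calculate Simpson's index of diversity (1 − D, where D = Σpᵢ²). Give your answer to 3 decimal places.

0.858

D = 0.253² + 0.062² + 0.062² + 0.062² + 0.062² + 0.188² + 0.062² + 0.125² + 0.062² + 0.062² = 0.06401 + 0.00384 + 0.00384 + 0.00384 + 0.00384 + 0.03534 + 0.00384 + 0.01562 + 0.00384 + 0.00384 = 0.14189 (working shown to 5 dp, full precision carried).
So 1 − D = 0.85811, i.e. 0.858 to 3 decimal places.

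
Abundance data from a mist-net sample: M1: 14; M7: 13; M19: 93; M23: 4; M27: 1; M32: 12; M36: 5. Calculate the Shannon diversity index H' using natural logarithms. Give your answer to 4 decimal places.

1.1866

Total N = 14+13+93+4+1+12+5 = 142, so the proportions are 0.098592, 0.091549, 0.65493, 0.028169, 0.007042, 0.084507, 0.035211 (working shown to 6 dp, full precision carried).
Each pᵢ ln pᵢ term: 0.098592×(-2.316770)=-0.228414, 0.091549×(-2.390878)=-0.218883, 0.65493×(-0.423228)=-0.277184, 0.028169×(-3.569533)=-0.100550, 0.007042×(-4.955827)=-0.034900, 0.084507×(-2.470920)=-0.208810, 0.035211×(-3.346389)=-0.117831.
Sum = -1.186573, so H' = 1.1866.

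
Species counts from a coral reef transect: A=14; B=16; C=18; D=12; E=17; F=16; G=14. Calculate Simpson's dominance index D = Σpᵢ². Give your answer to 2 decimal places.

0.15

Total N = 14+16+18+12+17+16+14 = 107, so the proportions are 0.1308, 0.1495, 0.1682, 0.1121, 0.1589, 0.1495, 0.1308 (working shown to 4 dp, full precision carried).
D = 0.1308² + 0.1495² + 0.1682² + 0.1121² + 0.1589² + 0.1495² + 0.1308² = 0.0171 + 0.0224 + 0.0283 + 0.0126 + 0.0252 + 0.0224 + 0.0171 = 0.1451.
To 2 decimal places, D = 0.15.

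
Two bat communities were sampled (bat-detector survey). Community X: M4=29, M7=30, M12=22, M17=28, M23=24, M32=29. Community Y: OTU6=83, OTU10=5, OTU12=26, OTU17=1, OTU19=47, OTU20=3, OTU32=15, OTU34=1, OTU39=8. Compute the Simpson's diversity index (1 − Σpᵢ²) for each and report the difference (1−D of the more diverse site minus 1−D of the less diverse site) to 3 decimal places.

0.114

Community X: N=162, proportions 0.17901, 0.18519, 0.1358, 0.17284, 0.14815, 0.17901, giving 1−D = 0.83135 (working shown to 5 dp, full precision carried).
Community Y: N=189, proportions 0.43915, 0.02646, 0.13757, 0.00529, 0.24868, 0.01587, 0.07937, 0.00529, 0.04233, giving 1−D = 0.71728.
Difference = |0.83135 − 0.71728| = 0.11407, i.e. 0.114 to 3 decimal places.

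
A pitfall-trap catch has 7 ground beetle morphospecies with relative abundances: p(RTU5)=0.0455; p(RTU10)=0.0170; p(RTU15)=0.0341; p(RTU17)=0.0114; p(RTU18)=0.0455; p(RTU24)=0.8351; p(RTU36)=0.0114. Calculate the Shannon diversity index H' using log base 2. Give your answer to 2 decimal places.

1.04

Each pᵢ log₂ pᵢ term (working shown to 4 dp, full precision carried): 0.0455×(-4.4580)=-0.2028, 0.017×(-5.8783)=-0.0999, 0.0341×(-4.8741)=-0.1662, 0.0114×(-6.4548)=-0.0736, 0.0455×(-4.4580)=-0.2028, 0.8351×(-0.2600)=-0.2171, 0.0114×(-6.4548)=-0.0736.
Sum = -1.0361, so H' = 1.04.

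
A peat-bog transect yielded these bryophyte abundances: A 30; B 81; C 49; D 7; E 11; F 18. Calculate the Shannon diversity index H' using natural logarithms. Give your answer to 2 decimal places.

1.50

Total N = 30+81+49+7+11+18 = 196, so the proportions are 0.1531, 0.4133, 0.25, 0.0357, 0.0561, 0.0918 (working shown to 4 dp, full precision carried).
Each pᵢ ln pᵢ term: 0.1531×(-1.8769)=-0.2873, 0.4133×(-0.8837)=-0.3652, 0.25×(-1.3863)=-0.3466, 0.0357×(-3.3322)=-0.1190, 0.0561×(-2.8802)=-0.1616, 0.0918×(-2.3877)=-0.2193.
Sum = -1.4990, so H' = 1.50.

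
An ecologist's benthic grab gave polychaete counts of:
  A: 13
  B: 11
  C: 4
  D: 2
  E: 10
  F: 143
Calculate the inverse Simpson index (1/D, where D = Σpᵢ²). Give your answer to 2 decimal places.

1.61

Total N = 13+11+4+2+10+143 = 183, so the proportions are 0.07104, 0.06011, 0.02186, 0.01093, 0.05464, 0.78142 (working shown to 5 dp, full precision carried).
D = 0.07104² + 0.06011² + 0.02186² + 0.01093² + 0.05464² + 0.78142² = 0.00505 + 0.00361 + 0.00048 + 0.00012 + 0.00299 + 0.61062 = 0.62286.
So 1/D = 1.6055, i.e. 1.61 to 2 decimal places.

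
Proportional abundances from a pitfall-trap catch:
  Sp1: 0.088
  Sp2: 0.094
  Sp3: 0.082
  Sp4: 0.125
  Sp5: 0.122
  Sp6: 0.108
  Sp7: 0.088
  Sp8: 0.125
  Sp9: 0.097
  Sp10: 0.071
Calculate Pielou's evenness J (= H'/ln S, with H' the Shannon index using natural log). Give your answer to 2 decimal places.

0.99

H' = −Σ pᵢ ln pᵢ = −((-0.2139) + (-0.2223) + (-0.2051) + (-0.2599) + (-0.2567) + (-0.2404) + (-0.2139) + (-0.2599) + (-0.2263) + (-0.1878)) = 2.2861 (working shown to 4 dp, full precision carried).
With S = 10 species, ln S = 2.3026, so J = 2.2861/2.3026 = 0.9928, i.e. 0.99 to 2 decimal places.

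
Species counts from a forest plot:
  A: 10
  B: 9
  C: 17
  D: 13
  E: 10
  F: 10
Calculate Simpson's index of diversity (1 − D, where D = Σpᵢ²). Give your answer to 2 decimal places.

0.82

Total N = 10+9+17+13+10+10 = 69, so the proportions are 0.1449, 0.1304, 0.2464, 0.1884, 0.1449, 0.1449 (working shown to 4 dp, full precision carried).
D = 0.1449² + 0.1304² + 0.2464² + 0.1884² + 0.1449² + 0.1449² = 0.0210 + 0.0170 + 0.0607 + 0.0355 + 0.0210 + 0.0210 = 0.1762.
So 1 − D = 0.8238, i.e. 0.82 to 2 decimal places.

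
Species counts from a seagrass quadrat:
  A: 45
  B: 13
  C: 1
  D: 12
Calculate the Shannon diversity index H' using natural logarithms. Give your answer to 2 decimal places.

Total N = 45+13+1+12 = 71, so the proportions are 0.6338, 0.1831, 0.0141, 0.169 (working shown to 4 dp, full precision carried).
Each pᵢ ln pᵢ term: 0.6338×(-0.4560)=-0.2890, 0.1831×(-1.6977)=-0.3109, 0.0141×(-4.2627)=-0.0600, 0.169×(-1.7778)=-0.3005.
Sum = -0.9604, so H' = 0.96.

0.96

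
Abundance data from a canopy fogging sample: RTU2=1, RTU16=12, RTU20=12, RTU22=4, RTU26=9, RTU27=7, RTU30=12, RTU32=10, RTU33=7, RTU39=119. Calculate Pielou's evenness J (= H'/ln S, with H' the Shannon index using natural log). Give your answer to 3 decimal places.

0.634

Total N = 1+12+12+4+9+7+12+10+7+119 = 193, so the proportions are 0.00518, 0.06218, 0.06218, 0.02073, 0.04663, 0.03627, 0.06218, 0.05181, 0.03627, 0.61658 (working shown to 5 dp, full precision carried).
H' = −Σ pᵢ ln pᵢ = −((-0.02727) + (-0.17271) + (-0.17271) + (-0.08034) + (-0.14295) + (-0.12030) + (-0.17271) + (-0.15337) + (-0.12030) + (-0.29816)) = 1.46082.
With S = 10 species, ln S = 2.30259, so J = 1.46082/2.30259 = 0.63443, i.e. 0.634 to 3 decimal places.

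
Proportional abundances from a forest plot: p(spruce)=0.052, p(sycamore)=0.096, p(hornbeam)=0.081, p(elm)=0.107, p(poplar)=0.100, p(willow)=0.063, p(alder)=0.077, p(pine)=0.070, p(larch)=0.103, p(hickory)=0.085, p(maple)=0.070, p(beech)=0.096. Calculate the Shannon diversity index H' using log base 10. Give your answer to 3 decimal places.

Each pᵢ log₁₀ pᵢ term (working shown to 5 dp, full precision carried): 0.052×(-1.28400)=-0.06677, 0.096×(-1.01773)=-0.09770, 0.081×(-1.09151)=-0.08841, 0.107×(-0.97062)=-0.10386, 0.1×(-1.00000)=-0.10000, 0.063×(-1.20066)=-0.07564, 0.077×(-1.11351)=-0.08574, 0.07×(-1.15490)=-0.08084, 0.103×(-0.98716)=-0.10168, 0.085×(-1.07058)=-0.09100, 0.07×(-1.15490)=-0.08084, 0.096×(-1.01773)=-0.09770.
Sum = -1.07019, so H' = 1.070.

1.070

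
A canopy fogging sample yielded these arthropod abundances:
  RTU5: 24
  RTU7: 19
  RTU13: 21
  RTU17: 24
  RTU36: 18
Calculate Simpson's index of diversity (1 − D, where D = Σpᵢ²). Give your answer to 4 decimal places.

0.7973

Total N = 24+19+21+24+18 = 106, so the proportions are 0.226415, 0.179245, 0.198113, 0.226415, 0.169811 (working shown to 6 dp, full precision carried).
D = 0.226415² + 0.179245² + 0.198113² + 0.226415² + 0.169811² = 0.051264 + 0.032129 + 0.039249 + 0.051264 + 0.028836 = 0.202741.
So 1 − D = 0.797259, i.e. 0.7973 to 4 decimal places.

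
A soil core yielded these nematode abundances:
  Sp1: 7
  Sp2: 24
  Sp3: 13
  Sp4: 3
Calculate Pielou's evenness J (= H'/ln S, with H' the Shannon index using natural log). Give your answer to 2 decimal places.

0.84

Total N = 7+24+13+3 = 47, so the proportions are 0.1489, 0.5106, 0.2766, 0.0638 (working shown to 4 dp, full precision carried).
H' = −Σ pᵢ ln pᵢ = −((-0.2836) + (-0.3432) + (-0.3555) + (-0.1756)) = 1.1579.
With S = 4 species, ln S = 1.3863, so J = 1.1579/1.3863 = 0.8353, i.e. 0.84 to 2 decimal places.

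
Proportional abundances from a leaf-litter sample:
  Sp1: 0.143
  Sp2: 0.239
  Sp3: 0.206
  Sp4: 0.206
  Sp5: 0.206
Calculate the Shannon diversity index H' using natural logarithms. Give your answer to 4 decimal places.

Each pᵢ ln pᵢ term (working shown to 6 dp, full precision carried): 0.143×(-1.944911)=-0.278122, 0.239×(-1.431292)=-0.342079, 0.206×(-1.579879)=-0.325455, 0.206×(-1.579879)=-0.325455, 0.206×(-1.579879)=-0.325455.
Sum = -1.596566, so H' = 1.5966.

1.5966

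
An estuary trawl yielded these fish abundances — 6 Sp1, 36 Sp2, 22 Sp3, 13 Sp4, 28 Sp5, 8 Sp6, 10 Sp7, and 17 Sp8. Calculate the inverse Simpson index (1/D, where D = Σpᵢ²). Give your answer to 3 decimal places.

Total N = 6+36+22+13+28+8+10+17 = 140, so the proportions are 0.0428571, 0.2571429, 0.1571429, 0.0928571, 0.2, 0.0571429, 0.0714286, 0.1214286 (working shown to 7 dp, full precision carried).
D = 0.0428571² + 0.2571429² + 0.1571429² + 0.0928571² + 0.2² + 0.0571429² + 0.0714286² + 0.1214286² = 0.0018367 + 0.0661224 + 0.0246939 + 0.0086224 + 0.0400000 + 0.0032653 + 0.0051020 + 0.0147449 = 0.1643878.
So 1/D = 6.08318, i.e. 6.083 to 3 decimal places.

6.083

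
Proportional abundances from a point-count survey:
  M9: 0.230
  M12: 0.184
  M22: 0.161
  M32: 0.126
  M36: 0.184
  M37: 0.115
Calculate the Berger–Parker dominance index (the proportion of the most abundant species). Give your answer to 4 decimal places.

The largest proportion is 0.23, i.e. d = 0.2300 to 4 decimal places.

0.2300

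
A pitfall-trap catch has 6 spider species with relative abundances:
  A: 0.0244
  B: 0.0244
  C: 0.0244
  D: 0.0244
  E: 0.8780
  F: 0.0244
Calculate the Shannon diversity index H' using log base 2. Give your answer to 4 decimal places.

0.8184

Each pᵢ log₂ pᵢ term (working shown to 6 dp, full precision carried): 0.0244×(-5.356975)=-0.130710, 0.0244×(-5.356975)=-0.130710, 0.0244×(-5.356975)=-0.130710, 0.0244×(-5.356975)=-0.130710, 0.878×(-0.187707)=-0.164807, 0.0244×(-5.356975)=-0.130710.
Sum = -0.818358, so H' = 0.8184.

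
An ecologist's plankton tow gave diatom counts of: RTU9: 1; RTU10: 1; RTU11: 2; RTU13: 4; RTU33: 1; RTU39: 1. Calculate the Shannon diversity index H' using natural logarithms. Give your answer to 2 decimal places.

1.61

Total N = 1+1+2+4+1+1 = 10, so the proportions are 0.1, 0.1, 0.2, 0.4, 0.1, 0.1 (working shown to 4 dp, full precision carried).
Each pᵢ ln pᵢ term: 0.1×(-2.3026)=-0.2303, 0.1×(-2.3026)=-0.2303, 0.2×(-1.6094)=-0.3219, 0.4×(-0.9163)=-0.3665, 0.1×(-2.3026)=-0.2303, 0.1×(-2.3026)=-0.2303.
Sum = -1.6094, so H' = 1.61.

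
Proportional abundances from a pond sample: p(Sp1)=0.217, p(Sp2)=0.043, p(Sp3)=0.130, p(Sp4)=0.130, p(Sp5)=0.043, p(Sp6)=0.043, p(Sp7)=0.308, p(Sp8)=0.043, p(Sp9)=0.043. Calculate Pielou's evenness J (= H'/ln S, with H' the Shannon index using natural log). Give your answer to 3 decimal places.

0.865

H' = −Σ pᵢ ln pᵢ = −((-0.33155) + (-0.13530) + (-0.26523) + (-0.26523) + (-0.13530) + (-0.13530) + (-0.36272) + (-0.13530) + (-0.13530)) = 1.90123 (working shown to 5 dp, full precision carried).
With S = 9 species, ln S = 2.19722, so J = 1.90123/2.19722 = 0.86529, i.e. 0.865 to 3 decimal places.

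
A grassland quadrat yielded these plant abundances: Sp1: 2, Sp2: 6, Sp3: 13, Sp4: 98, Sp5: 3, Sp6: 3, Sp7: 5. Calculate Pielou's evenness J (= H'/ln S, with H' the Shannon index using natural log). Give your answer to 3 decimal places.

Total N = 2+6+13+98+3+3+5 = 130, so the proportions are 0.01538, 0.04615, 0.1, 0.75385, 0.02308, 0.02308, 0.03846 (working shown to 5 dp, full precision carried).
H' = −Σ pᵢ ln pᵢ = −((-0.06422) + (-0.14196) + (-0.23026) + (-0.21301) + (-0.08698) + (-0.08698) + (-0.12531)) = 0.94871.
With S = 7 species, ln S = 1.94591, so J = 0.94871/1.94591 = 0.48754, i.e. 0.488 to 3 decimal places.

0.488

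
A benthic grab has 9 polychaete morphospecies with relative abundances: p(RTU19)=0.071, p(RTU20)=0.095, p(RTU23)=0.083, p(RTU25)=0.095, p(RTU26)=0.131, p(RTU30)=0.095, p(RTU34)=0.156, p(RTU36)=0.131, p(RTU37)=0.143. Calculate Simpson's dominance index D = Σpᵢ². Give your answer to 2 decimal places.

D = 0.071² + 0.095² + 0.083² + 0.095² + 0.131² + 0.095² + 0.156² + 0.131² + 0.143² = 0.0050 + 0.0090 + 0.0069 + 0.0090 + 0.0172 + 0.0090 + 0.0243 + 0.0172 + 0.0204 = 0.1181 (working shown to 4 dp, full precision carried).
To 2 decimal places, D = 0.12.

0.12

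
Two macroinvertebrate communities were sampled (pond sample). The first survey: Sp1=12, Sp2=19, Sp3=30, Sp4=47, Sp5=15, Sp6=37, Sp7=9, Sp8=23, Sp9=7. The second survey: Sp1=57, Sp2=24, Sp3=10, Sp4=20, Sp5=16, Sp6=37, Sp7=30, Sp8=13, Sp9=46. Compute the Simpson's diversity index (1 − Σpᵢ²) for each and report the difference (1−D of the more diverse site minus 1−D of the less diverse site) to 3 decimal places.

0.005

The first survey: N=199, proportions 0.0603, 0.09548, 0.15075, 0.23618, 0.07538, 0.18593, 0.04523, 0.11558, 0.03518, giving 1−D = 0.85185 (working shown to 5 dp, full precision carried).
The second survey: N=253, proportions 0.2253, 0.09486, 0.03953, 0.07905, 0.06324, 0.14625, 0.11858, 0.05138, 0.18182, giving 1−D = 0.85729.
Difference = |0.85185 − 0.85729| = 0.00544, i.e. 0.005 to 3 decimal places.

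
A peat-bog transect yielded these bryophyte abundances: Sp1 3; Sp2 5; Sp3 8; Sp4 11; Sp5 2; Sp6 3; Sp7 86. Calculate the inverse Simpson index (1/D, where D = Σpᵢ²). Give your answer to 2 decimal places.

1.83

Total N = 3+5+8+11+2+3+86 = 118, so the proportions are 0.02542, 0.04237, 0.0678, 0.09322, 0.01695, 0.02542, 0.72881 (working shown to 5 dp, full precision carried).
D = 0.02542² + 0.04237² + 0.0678² + 0.09322² + 0.01695² + 0.02542² + 0.72881² = 0.00065 + 0.00180 + 0.00460 + 0.00869 + 0.00029 + 0.00065 + 0.53117 = 0.54783.
So 1/D = 1.8254, i.e. 1.83 to 2 decimal places.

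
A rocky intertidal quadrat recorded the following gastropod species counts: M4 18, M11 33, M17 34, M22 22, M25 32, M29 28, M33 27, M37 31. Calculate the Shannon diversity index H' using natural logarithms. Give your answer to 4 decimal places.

Total N = 18+33+34+22+32+28+27+31 = 225, so the proportions are 0.08, 0.146667, 0.151111, 0.097778, 0.142222, 0.124444, 0.12, 0.137778 (working shown to 6 dp, full precision carried).
Each pᵢ ln pᵢ term: 0.08×(-2.525729)=-0.202058, 0.146667×(-1.919593)=-0.281540, 0.151111×(-1.889740)=-0.285561, 0.097778×(-2.325058)=-0.227339, 0.142222×(-1.950364)=-0.277385, 0.124444×(-2.083896)=-0.259329, 0.12×(-2.120264)=-0.254432, 0.137778×(-1.982113)=-0.273091.
Sum = -2.060735, so H' = 2.0607.

2.0607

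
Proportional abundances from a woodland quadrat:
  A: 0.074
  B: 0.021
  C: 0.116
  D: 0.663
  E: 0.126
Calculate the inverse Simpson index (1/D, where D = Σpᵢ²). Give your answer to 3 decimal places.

D = 0.074² + 0.021² + 0.116² + 0.663² + 0.126² = 0.005476 + 0.000441 + 0.013456 + 0.439569 + 0.015876 = 0.474818 (working shown to 6 dp, full precision carried).
So 1/D = 2.10607, i.e. 2.106 to 3 decimal places.

2.106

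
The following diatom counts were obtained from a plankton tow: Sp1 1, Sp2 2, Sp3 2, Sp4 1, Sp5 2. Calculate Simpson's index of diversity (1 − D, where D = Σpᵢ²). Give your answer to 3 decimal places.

Total N = 1+2+2+1+2 = 8, so the proportions are 0.125, 0.25, 0.25, 0.125, 0.25 (working shown to 5 dp, full precision carried).
D = 0.125² + 0.25² + 0.25² + 0.125² + 0.25² = 0.01562 + 0.06250 + 0.06250 + 0.01562 + 0.06250 = 0.21875.
So 1 − D = 0.78125, i.e. 0.781 to 3 decimal places.

0.781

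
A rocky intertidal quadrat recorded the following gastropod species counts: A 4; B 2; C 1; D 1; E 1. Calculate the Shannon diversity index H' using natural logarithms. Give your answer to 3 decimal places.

Total N = 4+2+1+1+1 = 9, so the proportions are 0.44444, 0.22222, 0.11111, 0.11111, 0.11111 (working shown to 5 dp, full precision carried).
Each pᵢ ln pᵢ term: 0.44444×(-0.81093)=-0.36041, 0.22222×(-1.50408)=-0.33424, 0.11111×(-2.19722)=-0.24414, 0.11111×(-2.19722)=-0.24414, 0.11111×(-2.19722)=-0.24414.
Sum = -1.42706, so H' = 1.427.

1.427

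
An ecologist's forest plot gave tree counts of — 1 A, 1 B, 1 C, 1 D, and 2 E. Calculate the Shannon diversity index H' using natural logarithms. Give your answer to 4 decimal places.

Total N = 1+1+1+1+2 = 6, so the proportions are 0.166667, 0.166667, 0.166667, 0.166667, 0.333333 (working shown to 6 dp, full precision carried).
Each pᵢ ln pᵢ term: 0.166667×(-1.791759)=-0.298627, 0.166667×(-1.791759)=-0.298627, 0.166667×(-1.791759)=-0.298627, 0.166667×(-1.791759)=-0.298627, 0.333333×(-1.098612)=-0.366204.
Sum = -1.560710, so H' = 1.5607.

1.5607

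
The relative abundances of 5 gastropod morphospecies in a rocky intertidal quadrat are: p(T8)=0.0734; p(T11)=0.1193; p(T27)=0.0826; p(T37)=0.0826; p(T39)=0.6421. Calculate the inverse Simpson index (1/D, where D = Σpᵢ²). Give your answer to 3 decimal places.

2.244

D = 0.0734² + 0.1193² + 0.0826² + 0.0826² + 0.6421² = 0.005388 + 0.014232 + 0.006823 + 0.006823 + 0.412292 = 0.445558 (working shown to 6 dp, full precision carried).
So 1/D = 2.24438, i.e. 2.244 to 3 decimal places.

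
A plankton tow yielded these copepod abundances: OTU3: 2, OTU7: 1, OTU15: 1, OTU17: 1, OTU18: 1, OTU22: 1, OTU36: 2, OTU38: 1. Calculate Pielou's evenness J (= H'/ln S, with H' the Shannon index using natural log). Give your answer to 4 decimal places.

Total N = 2+1+1+1+1+1+2+1 = 10, so the proportions are 0.2, 0.1, 0.1, 0.1, 0.1, 0.1, 0.2, 0.1 (working shown to 6 dp, full precision carried).
H' = −Σ pᵢ ln pᵢ = −((-0.321888) + (-0.230259) + (-0.230259) + (-0.230259) + (-0.230259) + (-0.230259) + (-0.321888) + (-0.230259)) = 2.025326.
With S = 8 species, ln S = 2.079442, so J = 2.025326/2.079442 = 0.973976, i.e. 0.9740 to 4 decimal places.

0.9740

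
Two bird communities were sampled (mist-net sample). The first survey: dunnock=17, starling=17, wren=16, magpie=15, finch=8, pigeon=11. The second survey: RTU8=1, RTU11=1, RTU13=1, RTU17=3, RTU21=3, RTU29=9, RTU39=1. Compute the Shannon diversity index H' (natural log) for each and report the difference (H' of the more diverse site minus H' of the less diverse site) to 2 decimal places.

The first survey: N=84, proportions 0.2024, 0.2024, 0.1905, 0.1786, 0.0952, 0.131, giving H' = 1.7603 (working shown to 4 dp, full precision carried).
The second survey: N=19, proportions 0.0526, 0.0526, 0.0526, 0.1579, 0.1579, 0.4737, 0.0526, giving H' = 1.5567.
Difference = |1.7603 − 1.5567| = 0.2036, i.e. 0.20 to 2 decimal places.

0.20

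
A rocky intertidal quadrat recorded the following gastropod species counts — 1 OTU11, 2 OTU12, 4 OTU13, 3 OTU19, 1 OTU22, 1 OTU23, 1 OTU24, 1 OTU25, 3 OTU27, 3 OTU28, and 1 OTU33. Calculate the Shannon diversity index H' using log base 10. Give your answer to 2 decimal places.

0.97

Total N = 1+2+4+3+1+1+1+1+3+3+1 = 21, so the proportions are 0.0476, 0.0952, 0.1905, 0.1429, 0.0476, 0.0476, 0.0476, 0.0476, 0.1429, 0.1429, 0.0476 (working shown to 4 dp, full precision carried).
Each pᵢ log₁₀ pᵢ term: 0.0476×(-1.3222)=-0.0630, 0.0952×(-1.0212)=-0.0973, 0.1905×(-0.7202)=-0.1372, 0.1429×(-0.8451)=-0.1207, 0.0476×(-1.3222)=-0.0630, 0.0476×(-1.3222)=-0.0630, 0.0476×(-1.3222)=-0.0630, 0.0476×(-1.3222)=-0.0630, 0.1429×(-0.8451)=-0.1207, 0.1429×(-0.8451)=-0.1207, 0.0476×(-1.3222)=-0.0630.
Sum = -0.9744, so H' = 0.97.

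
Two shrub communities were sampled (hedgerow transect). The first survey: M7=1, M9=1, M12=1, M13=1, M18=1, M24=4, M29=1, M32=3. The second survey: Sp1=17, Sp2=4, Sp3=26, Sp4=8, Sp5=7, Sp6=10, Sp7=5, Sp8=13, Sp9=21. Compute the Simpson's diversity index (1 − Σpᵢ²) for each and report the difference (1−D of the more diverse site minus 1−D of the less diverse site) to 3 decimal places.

The first survey: N=13, proportions 0.076923, 0.076923, 0.076923, 0.076923, 0.076923, 0.307692, 0.076923, 0.230769, giving 1−D = 0.816568 (working shown to 6 dp, full precision carried).
The second survey: N=111, proportions 0.153153, 0.036036, 0.234234, 0.072072, 0.063063, 0.09009, 0.045045, 0.117117, 0.189189, giving 1−D = 0.851554.
Difference = |0.816568 − 0.851554| = 0.034986, i.e. 0.035 to 3 decimal places.

0.035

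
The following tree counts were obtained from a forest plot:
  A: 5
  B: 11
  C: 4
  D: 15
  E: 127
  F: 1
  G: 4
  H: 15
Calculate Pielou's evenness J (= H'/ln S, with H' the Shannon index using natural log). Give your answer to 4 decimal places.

Total N = 5+11+4+15+127+1+4+15 = 182, so the proportions are 0.027473, 0.06044, 0.021978, 0.082418, 0.697802, 0.005495, 0.021978, 0.082418 (working shown to 6 dp, full precision carried).
H' = −Σ pᵢ ln pᵢ = −((-0.098752) + (-0.169600) + (-0.083906) + (-0.205711) + (-0.251083) + (-0.028593) + (-0.083906) + (-0.205711)) = 1.127261.
With S = 8 species, ln S = 2.079442, so J = 1.127261/2.079442 = 0.542098, i.e. 0.5421 to 4 decimal places.

0.5421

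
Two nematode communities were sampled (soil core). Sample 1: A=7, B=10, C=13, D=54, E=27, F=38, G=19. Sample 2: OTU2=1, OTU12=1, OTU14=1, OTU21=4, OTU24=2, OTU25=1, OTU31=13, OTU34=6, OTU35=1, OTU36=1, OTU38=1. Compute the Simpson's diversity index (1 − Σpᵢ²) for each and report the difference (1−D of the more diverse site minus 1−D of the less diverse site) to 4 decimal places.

0.0222

Sample 1: N=168, proportions 0.041667, 0.059524, 0.077381, 0.321429, 0.160714, 0.22619, 0.113095, giving 1−D = 0.795635 (working shown to 6 dp, full precision carried).
Sample 2: N=32, proportions 0.03125, 0.03125, 0.03125, 0.125, 0.0625, 0.03125, 0.40625, 0.1875, 0.03125, 0.03125, 0.03125, giving 1−D = 0.773438.
Difference = |0.795635 − 0.773438| = 0.022197, i.e. 0.0222 to 4 decimal places.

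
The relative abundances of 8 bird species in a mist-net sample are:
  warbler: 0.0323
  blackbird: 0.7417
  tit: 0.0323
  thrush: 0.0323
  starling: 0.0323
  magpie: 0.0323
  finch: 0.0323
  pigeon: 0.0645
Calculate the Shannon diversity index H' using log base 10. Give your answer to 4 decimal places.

0.4620

Each pᵢ log₁₀ pᵢ term (working shown to 6 dp, full precision carried): 0.0323×(-1.490797)=-0.048153, 0.7417×(-0.129772)=-0.096252, 0.0323×(-1.490797)=-0.048153, 0.0323×(-1.490797)=-0.048153, 0.0323×(-1.490797)=-0.048153, 0.0323×(-1.490797)=-0.048153, 0.0323×(-1.490797)=-0.048153, 0.0645×(-1.190440)=-0.076783.
Sum = -0.461952, so H' = 0.4620.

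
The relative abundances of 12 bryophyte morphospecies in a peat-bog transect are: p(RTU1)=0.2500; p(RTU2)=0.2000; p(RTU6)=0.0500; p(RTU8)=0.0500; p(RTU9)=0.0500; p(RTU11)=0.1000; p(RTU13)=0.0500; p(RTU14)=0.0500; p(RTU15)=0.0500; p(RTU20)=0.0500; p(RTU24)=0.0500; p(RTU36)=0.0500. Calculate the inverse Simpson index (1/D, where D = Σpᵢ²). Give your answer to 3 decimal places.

D = 0.25² + 0.2² + 0.05² + 0.05² + 0.05² + 0.1² + 0.05² + 0.05² + 0.05² + 0.05² + 0.05² + 0.05² = 0.0625000 + 0.0400000 + 0.0025000 + 0.0025000 + 0.0025000 + 0.0100000 + 0.0025000 + 0.0025000 + 0.0025000 + 0.0025000 + 0.0025000 + 0.0025000 = 0.1350000 (working shown to 7 dp, full precision carried).
So 1/D = 7.40741, i.e. 7.407 to 3 decimal places.

7.407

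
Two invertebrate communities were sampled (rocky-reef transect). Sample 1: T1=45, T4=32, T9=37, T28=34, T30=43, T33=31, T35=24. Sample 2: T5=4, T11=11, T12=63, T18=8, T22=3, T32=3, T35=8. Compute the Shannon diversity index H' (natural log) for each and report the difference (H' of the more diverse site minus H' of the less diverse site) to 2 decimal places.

0.65

Sample 1: N=246, proportions 0.1829, 0.1301, 0.1504, 0.1382, 0.1748, 0.126, 0.0976, giving H' = 1.9274 (working shown to 4 dp, full precision carried).
Sample 2: N=100, proportions 0.04, 0.11, 0.63, 0.08, 0.03, 0.03, 0.08, giving H' = 1.2771.
Difference = |1.9274 − 1.2771| = 0.6503, i.e. 0.65 to 2 decimal places.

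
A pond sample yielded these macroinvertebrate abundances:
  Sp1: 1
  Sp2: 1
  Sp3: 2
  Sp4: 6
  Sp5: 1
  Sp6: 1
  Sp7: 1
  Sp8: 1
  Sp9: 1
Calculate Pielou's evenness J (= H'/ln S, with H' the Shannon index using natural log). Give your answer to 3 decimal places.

Total N = 1+1+2+6+1+1+1+1+1 = 15, so the proportions are 0.06667, 0.06667, 0.13333, 0.4, 0.06667, 0.06667, 0.06667, 0.06667, 0.06667 (working shown to 5 dp, full precision carried).
H' = −Σ pᵢ ln pᵢ = −((-0.18054) + (-0.18054) + (-0.26865) + (-0.36652) + (-0.18054) + (-0.18054) + (-0.18054) + (-0.18054) + (-0.18054)) = 1.89893.
With S = 9 species, ln S = 2.19722, so J = 1.89893/2.19722 = 0.86424, i.e. 0.864 to 3 decimal places.

0.864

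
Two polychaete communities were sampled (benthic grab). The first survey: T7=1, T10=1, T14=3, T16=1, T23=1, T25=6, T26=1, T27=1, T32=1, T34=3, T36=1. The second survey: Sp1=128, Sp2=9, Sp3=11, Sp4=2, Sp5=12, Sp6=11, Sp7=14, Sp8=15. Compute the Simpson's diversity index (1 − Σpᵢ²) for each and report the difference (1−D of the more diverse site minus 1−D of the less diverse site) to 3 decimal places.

The first survey: N=20, proportions 0.05, 0.05, 0.15, 0.05, 0.05, 0.3, 0.05, 0.05, 0.05, 0.15, 0.05, giving 1−D = 0.84500 (working shown to 5 dp, full precision carried).
The second survey: N=202, proportions 0.63366, 0.04455, 0.05446, 0.0099, 0.05941, 0.05446, 0.06931, 0.07426, giving 1−D = 0.57661.
Difference = |0.84500 − 0.57661| = 0.26839, i.e. 0.268 to 3 decimal places.

0.268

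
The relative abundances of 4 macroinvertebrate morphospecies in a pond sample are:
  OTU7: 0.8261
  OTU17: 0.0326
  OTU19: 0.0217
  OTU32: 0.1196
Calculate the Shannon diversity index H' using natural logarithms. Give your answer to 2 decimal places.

Each pᵢ ln pᵢ term (working shown to 4 dp, full precision carried): 0.8261×(-0.1910)=-0.1578, 0.0326×(-3.4234)=-0.1116, 0.0217×(-3.8304)=-0.0831, 0.1196×(-2.1236)=-0.2540.
Sum = -0.6065, so H' = 0.61.

0.61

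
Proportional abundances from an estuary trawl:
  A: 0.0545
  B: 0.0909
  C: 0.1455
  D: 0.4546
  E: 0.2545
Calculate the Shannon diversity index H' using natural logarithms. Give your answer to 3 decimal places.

1.364

Each pᵢ ln pᵢ term (working shown to 5 dp, full precision carried): 0.0545×(-2.90955)=-0.15857, 0.0909×(-2.39800)=-0.21798, 0.1455×(-1.92758)=-0.28046, 0.4546×(-0.78834)=-0.35838, 0.2545×(-1.36845)=-0.34827.
Sum = -1.36366, so H' = 1.364.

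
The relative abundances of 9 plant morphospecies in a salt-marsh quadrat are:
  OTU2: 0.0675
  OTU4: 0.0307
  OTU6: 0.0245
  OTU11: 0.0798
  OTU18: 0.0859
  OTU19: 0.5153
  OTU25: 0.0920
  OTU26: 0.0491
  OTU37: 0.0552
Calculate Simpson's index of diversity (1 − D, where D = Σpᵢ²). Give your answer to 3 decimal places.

0.701

D = 0.0675² + 0.0307² + 0.0245² + 0.0798² + 0.0859² + 0.5153² + 0.092² + 0.0491² + 0.0552² = 0.00456 + 0.00094 + 0.00060 + 0.00637 + 0.00738 + 0.26553 + 0.00846 + 0.00241 + 0.00305 = 0.29930 (working shown to 5 dp, full precision carried).
So 1 − D = 0.70070, i.e. 0.701 to 3 decimal places.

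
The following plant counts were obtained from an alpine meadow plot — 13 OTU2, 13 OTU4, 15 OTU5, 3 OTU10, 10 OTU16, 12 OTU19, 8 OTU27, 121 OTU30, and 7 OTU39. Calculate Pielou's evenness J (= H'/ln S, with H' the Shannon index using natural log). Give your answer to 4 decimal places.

Total N = 13+13+15+3+10+12+8+121+7 = 202, so the proportions are 0.064356, 0.064356, 0.074257, 0.014851, 0.049505, 0.059406, 0.039604, 0.59901, 0.034653 (working shown to 6 dp, full precision carried).
H' = −Σ pᵢ ln pᵢ = −((-0.176550) + (-0.176550) + (-0.193085) + (-0.062520) + (-0.148796) + (-0.167724) + (-0.127874) + (-0.306979) + (-0.116517)) = 1.476597.
With S = 9 species, ln S = 2.197225, so J = 1.476597/2.197225 = 0.672028, i.e. 0.6720 to 4 decimal places.

0.6720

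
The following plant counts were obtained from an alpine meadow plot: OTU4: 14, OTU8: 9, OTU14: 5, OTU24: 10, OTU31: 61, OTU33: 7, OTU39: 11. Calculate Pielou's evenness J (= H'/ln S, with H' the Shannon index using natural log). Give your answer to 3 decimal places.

0.785

Total N = 14+9+5+10+61+7+11 = 117, so the proportions are 0.11966, 0.07692, 0.04274, 0.08547, 0.52137, 0.05983, 0.09402 (working shown to 5 dp, full precision carried).
H' = −Σ pᵢ ln pᵢ = −((-0.25405) + (-0.19730) + (-0.13473) + (-0.21022) + (-0.33957) + (-0.16849) + (-0.22228)) = 1.52665.
With S = 7 species, ln S = 1.94591, so J = 1.52665/1.94591 = 0.78454, i.e. 0.785 to 3 decimal places.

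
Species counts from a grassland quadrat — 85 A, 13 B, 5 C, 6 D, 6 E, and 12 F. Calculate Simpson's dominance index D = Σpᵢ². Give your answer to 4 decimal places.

Total N = 85+13+5+6+6+12 = 127, so the proportions are 0.669291, 0.102362, 0.03937, 0.047244, 0.047244, 0.094488 (working shown to 6 dp, full precision carried).
D = 0.669291² + 0.102362² + 0.03937² + 0.047244² + 0.047244² + 0.094488² = 0.447951 + 0.010478 + 0.001550 + 0.002232 + 0.002232 + 0.008928 = 0.473371.
To 4 decimal places, D = 0.4734.

0.4734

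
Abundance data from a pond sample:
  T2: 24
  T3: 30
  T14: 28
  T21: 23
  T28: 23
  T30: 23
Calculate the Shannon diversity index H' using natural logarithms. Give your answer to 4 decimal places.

1.7858

Total N = 24+30+28+23+23+23 = 151, so the proportions are 0.15894, 0.198675, 0.18543, 0.152318, 0.152318, 0.152318 (working shown to 6 dp, full precision carried).
Each pᵢ ln pᵢ term: 0.15894×(-1.839226)=-0.292327, 0.198675×(-1.616082)=-0.321076, 0.18543×(-1.685075)=-0.312464, 0.152318×(-1.881786)=-0.286630, 0.152318×(-1.881786)=-0.286630, 0.152318×(-1.881786)=-0.286630.
Sum = -1.785756, so H' = 1.7858.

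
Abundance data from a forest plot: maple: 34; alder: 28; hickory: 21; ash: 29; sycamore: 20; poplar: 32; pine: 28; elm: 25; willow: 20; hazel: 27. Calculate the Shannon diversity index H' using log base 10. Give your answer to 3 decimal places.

0.993

Total N = 34+28+21+29+20+32+28+25+20+27 = 264, so the proportions are 0.12879, 0.10606, 0.07955, 0.10985, 0.07576, 0.12121, 0.10606, 0.0947, 0.07576, 0.10227 (working shown to 5 dp, full precision carried).
Each pᵢ log₁₀ pᵢ term: 0.12879×(-0.89013)=-0.11464, 0.10606×(-0.97445)=-0.10335, 0.07955×(-1.09938)=-0.08745, 0.10985×(-0.95921)=-0.10537, 0.07576×(-1.12057)=-0.08489, 0.12121×(-0.91645)=-0.11109, 0.10606×(-0.97445)=-0.10335, 0.0947×(-1.02366)=-0.09694, 0.07576×(-1.12057)=-0.08489, 0.10227×(-0.99024)=-0.10127.
Sum = -0.99324, so H' = 0.993.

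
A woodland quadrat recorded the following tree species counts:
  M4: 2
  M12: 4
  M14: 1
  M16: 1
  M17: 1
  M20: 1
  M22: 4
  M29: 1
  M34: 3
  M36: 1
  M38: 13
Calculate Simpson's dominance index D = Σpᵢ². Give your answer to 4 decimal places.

Total N = 2+4+1+1+1+1+4+1+3+1+13 = 32, so the proportions are 0.0625, 0.125, 0.03125, 0.03125, 0.03125, 0.03125, 0.125, 0.03125, 0.09375, 0.03125, 0.40625 (working shown to 6 dp, full precision carried).
D = 0.0625² + 0.125² + 0.03125² + 0.03125² + 0.03125² + 0.03125² + 0.125² + 0.03125² + 0.09375² + 0.03125² + 0.40625² = 0.003906 + 0.015625 + 0.000977 + 0.000977 + 0.000977 + 0.000977 + 0.015625 + 0.000977 + 0.008789 + 0.000977 + 0.165039 = 0.214844.
To 4 decimal places, D = 0.2148.

0.2148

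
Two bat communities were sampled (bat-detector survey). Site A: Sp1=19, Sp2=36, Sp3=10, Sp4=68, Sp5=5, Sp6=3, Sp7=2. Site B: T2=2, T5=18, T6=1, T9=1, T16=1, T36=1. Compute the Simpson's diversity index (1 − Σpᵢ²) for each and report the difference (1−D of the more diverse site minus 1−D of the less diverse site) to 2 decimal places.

0.26

Site A: N=143, proportions 0.1329, 0.2517, 0.0699, 0.4755, 0.035, 0.021, 0.014, giving 1−D = 0.6861 (working shown to 4 dp, full precision carried).
Site B: N=24, proportions 0.0833, 0.75, 0.0417, 0.0417, 0.0417, 0.0417, giving 1−D = 0.4236.
Difference = |0.6861 − 0.4236| = 0.2625, i.e. 0.26 to 2 decimal places.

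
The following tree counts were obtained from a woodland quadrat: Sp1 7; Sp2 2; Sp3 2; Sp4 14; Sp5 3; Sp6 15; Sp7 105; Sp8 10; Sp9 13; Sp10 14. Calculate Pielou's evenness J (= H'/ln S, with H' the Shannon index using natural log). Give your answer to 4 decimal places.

0.6726

Total N = 7+2+2+14+3+15+105+10+13+14 = 185, so the proportions are 0.037838, 0.010811, 0.010811, 0.075676, 0.016216, 0.081081, 0.567568, 0.054054, 0.07027, 0.075676 (working shown to 6 dp, full precision carried).
H' = −Σ pᵢ ln pᵢ = −((-0.123898) + (-0.048943) + (-0.048943) + (-0.195342) + (-0.066839) + (-0.203700) + (-0.321468) + (-0.157717) + (-0.186596) + (-0.195342)) = 1.548787.
With S = 10 species, ln S = 2.302585, so J = 1.548787/2.302585 = 0.672630, i.e. 0.6726 to 4 decimal places.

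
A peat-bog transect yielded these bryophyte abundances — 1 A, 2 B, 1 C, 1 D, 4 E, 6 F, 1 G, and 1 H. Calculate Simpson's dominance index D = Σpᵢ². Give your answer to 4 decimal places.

Total N = 1+2+1+1+4+6+1+1 = 17, so the proportions are 0.058824, 0.117647, 0.058824, 0.058824, 0.235294, 0.352941, 0.058824, 0.058824 (working shown to 6 dp, full precision carried).
D = 0.058824² + 0.117647² + 0.058824² + 0.058824² + 0.235294² + 0.352941² + 0.058824² + 0.058824² = 0.003460 + 0.013841 + 0.003460 + 0.003460 + 0.055363 + 0.124567 + 0.003460 + 0.003460 = 0.211073.
To 4 decimal places, D = 0.2111.

0.2111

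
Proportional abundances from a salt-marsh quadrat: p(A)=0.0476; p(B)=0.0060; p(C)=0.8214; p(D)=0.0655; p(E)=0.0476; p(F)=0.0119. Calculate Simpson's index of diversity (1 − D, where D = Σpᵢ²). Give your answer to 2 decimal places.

D = 0.0476² + 0.006² + 0.8214² + 0.0655² + 0.0476² + 0.0119² = 0.0023 + 0.0000 + 0.6747 + 0.0043 + 0.0023 + 0.0001 = 0.6837 (working shown to 4 dp, full precision carried).
So 1 − D = 0.3163, i.e. 0.32 to 2 decimal places.

0.32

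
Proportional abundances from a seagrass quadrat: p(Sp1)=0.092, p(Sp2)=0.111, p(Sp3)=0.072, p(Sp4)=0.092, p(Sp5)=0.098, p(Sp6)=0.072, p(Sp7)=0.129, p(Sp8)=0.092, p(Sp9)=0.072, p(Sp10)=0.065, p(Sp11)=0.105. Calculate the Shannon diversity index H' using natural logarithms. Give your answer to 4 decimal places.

Each pᵢ ln pᵢ term (working shown to 6 dp, full precision carried): 0.092×(-2.385967)=-0.219509, 0.111×(-2.198225)=-0.244003, 0.072×(-2.631089)=-0.189438, 0.092×(-2.385967)=-0.219509, 0.098×(-2.322788)=-0.227633, 0.072×(-2.631089)=-0.189438, 0.129×(-2.047943)=-0.264185, 0.092×(-2.385967)=-0.219509, 0.072×(-2.631089)=-0.189438, 0.065×(-2.733368)=-0.177669, 0.105×(-2.253795)=-0.236648.
Sum = -2.376980, so H' = 2.3770.

2.3770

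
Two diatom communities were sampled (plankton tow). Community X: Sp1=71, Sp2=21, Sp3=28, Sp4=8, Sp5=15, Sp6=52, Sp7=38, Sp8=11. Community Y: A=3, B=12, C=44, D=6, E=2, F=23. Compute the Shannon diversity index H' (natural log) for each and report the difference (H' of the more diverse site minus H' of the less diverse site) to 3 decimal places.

Community X: N=244, proportions 0.29098, 0.08607, 0.11475, 0.03279, 0.06148, 0.21311, 0.15574, 0.04508, giving H' = 1.86105 (working shown to 5 dp, full precision carried).
Community Y: N=90, proportions 0.03333, 0.13333, 0.48889, 0.06667, 0.02222, 0.25556, giving H' = 1.34567.
Difference = |1.86105 − 1.34567| = 0.51538, i.e. 0.515 to 3 decimal places.

0.515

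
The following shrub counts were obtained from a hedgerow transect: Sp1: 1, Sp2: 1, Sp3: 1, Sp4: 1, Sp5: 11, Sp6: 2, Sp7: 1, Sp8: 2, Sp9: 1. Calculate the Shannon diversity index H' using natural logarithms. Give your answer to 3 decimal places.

1.656

Total N = 1+1+1+1+11+2+1+2+1 = 21, so the proportions are 0.04762, 0.04762, 0.04762, 0.04762, 0.52381, 0.09524, 0.04762, 0.09524, 0.04762 (working shown to 5 dp, full precision carried).
Each pᵢ ln pᵢ term: 0.04762×(-3.04452)=-0.14498, 0.04762×(-3.04452)=-0.14498, 0.04762×(-3.04452)=-0.14498, 0.04762×(-3.04452)=-0.14498, 0.52381×(-0.64663)=-0.33871, 0.09524×(-2.35138)=-0.22394, 0.04762×(-3.04452)=-0.14498, 0.09524×(-2.35138)=-0.22394, 0.04762×(-3.04452)=-0.14498.
Sum = -1.65645, so H' = 1.656.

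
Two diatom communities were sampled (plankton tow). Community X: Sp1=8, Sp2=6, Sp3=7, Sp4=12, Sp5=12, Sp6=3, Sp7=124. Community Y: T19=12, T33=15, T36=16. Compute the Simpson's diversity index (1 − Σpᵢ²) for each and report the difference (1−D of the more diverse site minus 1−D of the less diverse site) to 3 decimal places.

0.197

Community X: N=172, proportions 0.04651, 0.03488, 0.0407, 0.06977, 0.06977, 0.01744, 0.72093, giving 1−D = 0.46518 (working shown to 5 dp, full precision carried).
Community Y: N=43, proportions 0.27907, 0.34884, 0.37209, giving 1−D = 0.66198.
Difference = |0.46518 − 0.66198| = 0.19680, i.e. 0.197 to 3 decimal places.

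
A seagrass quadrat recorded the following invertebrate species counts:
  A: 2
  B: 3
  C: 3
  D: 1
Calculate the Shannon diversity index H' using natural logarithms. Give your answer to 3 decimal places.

Total N = 2+3+3+1 = 9, so the proportions are 0.22222, 0.33333, 0.33333, 0.11111 (working shown to 5 dp, full precision carried).
Each pᵢ ln pᵢ term: 0.22222×(-1.50408)=-0.33424, 0.33333×(-1.09861)=-0.36620, 0.33333×(-1.09861)=-0.36620, 0.11111×(-2.19722)=-0.24414.
Sum = -1.31078, so H' = 1.311.

1.311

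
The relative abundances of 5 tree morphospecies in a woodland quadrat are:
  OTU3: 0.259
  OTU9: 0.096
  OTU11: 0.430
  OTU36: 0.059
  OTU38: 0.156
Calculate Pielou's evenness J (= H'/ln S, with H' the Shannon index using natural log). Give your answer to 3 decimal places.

H' = −Σ pᵢ ln pᵢ = −((-0.34989) + (-0.22497) + (-0.36291) + (-0.16698) + (-0.28983)) = 1.39458 (working shown to 5 dp, full precision carried).
With S = 5 species, ln S = 1.60944, so J = 1.39458/1.60944 = 0.86650, i.e. 0.867 to 3 decimal places.

0.867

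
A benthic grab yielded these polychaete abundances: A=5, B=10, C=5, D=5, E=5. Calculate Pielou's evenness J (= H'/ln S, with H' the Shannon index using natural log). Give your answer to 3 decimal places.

Total N = 5+10+5+5+5 = 30, so the proportions are 0.16667, 0.33333, 0.16667, 0.16667, 0.16667 (working shown to 5 dp, full precision carried).
H' = −Σ pᵢ ln pᵢ = −((-0.29863) + (-0.36620) + (-0.29863) + (-0.29863) + (-0.29863)) = 1.56071.
With S = 5 species, ln S = 1.60944, so J = 1.56071/1.60944 = 0.96972, i.e. 0.970 to 3 decimal places.

0.970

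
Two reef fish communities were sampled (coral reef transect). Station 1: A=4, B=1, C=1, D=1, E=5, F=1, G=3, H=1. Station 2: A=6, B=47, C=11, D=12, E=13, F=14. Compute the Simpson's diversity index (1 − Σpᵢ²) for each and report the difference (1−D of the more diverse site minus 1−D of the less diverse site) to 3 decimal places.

0.081

Station 1: N=17, proportions 0.235294, 0.058824, 0.058824, 0.058824, 0.294118, 0.058824, 0.176471, 0.058824, giving 1−D = 0.809689 (working shown to 6 dp, full precision carried).
Station 2: N=103, proportions 0.058252, 0.456311, 0.106796, 0.116505, 0.126214, 0.135922, giving 1−D = 0.729004.
Difference = |0.809689 − 0.729004| = 0.080685, i.e. 0.081 to 3 decimal places.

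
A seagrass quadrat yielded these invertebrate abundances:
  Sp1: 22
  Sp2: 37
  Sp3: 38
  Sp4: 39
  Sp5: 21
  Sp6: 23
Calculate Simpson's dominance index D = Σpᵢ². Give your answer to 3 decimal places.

Total N = 22+37+38+39+21+23 = 180, so the proportions are 0.12222, 0.20556, 0.21111, 0.21667, 0.11667, 0.12778 (working shown to 5 dp, full precision carried).
D = 0.12222² + 0.20556² + 0.21111² + 0.21667² + 0.11667² + 0.12778² = 0.01494 + 0.04225 + 0.04457 + 0.04694 + 0.01361 + 0.01633 = 0.17864.
To 3 decimal places, D = 0.179.

0.179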